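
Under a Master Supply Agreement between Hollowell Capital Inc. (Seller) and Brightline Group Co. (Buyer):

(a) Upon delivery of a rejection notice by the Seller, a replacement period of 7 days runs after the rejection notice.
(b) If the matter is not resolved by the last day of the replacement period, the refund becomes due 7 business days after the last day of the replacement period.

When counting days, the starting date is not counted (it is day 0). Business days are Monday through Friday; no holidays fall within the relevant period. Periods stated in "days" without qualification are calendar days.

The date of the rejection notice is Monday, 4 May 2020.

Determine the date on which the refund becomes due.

20 May 2020

Adding 7 calendar days to 4 May 2020 gives 11 May 2020, which is the last day of the replacement period.
From Monday, 11 May 2020, 7 business days (May 12, May 13, May 14, May 15, May 18, May 19, May 20, skipping weekends) brings us to Wednesday, 20 May 2020, which is the date on which the refund becomes due.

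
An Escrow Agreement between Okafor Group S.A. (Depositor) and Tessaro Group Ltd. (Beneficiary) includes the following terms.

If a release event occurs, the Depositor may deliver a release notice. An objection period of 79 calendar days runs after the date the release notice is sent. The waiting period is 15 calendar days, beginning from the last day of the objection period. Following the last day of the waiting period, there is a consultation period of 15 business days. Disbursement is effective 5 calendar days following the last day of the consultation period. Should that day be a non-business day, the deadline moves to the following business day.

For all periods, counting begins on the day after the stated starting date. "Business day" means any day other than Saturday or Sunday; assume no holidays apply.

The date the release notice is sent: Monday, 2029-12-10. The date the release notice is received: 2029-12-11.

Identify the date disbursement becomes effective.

2030-04-09

Adding 79 calendar days to 2029-12-10 gives 2030-02-27, which is the last day of the objection period.
The last day of the waiting period: 2030-02-27 + 15 days = 2030-03-14.
From Thursday, 2030-03-14, 15 business days (Mar 15, Mar 18, Mar 19, Mar 20, …, Apr 2, Apr 3, Apr 4, skipping weekends) brings us to Thursday, 2030-04-04, which is the last day of the consultation period.
Adding 5 calendar days to 2030-04-04 gives 2030-04-09, which is the date disbursement becomes effective. 2030-04-09 is a Tuesday, so no roll-forward applies.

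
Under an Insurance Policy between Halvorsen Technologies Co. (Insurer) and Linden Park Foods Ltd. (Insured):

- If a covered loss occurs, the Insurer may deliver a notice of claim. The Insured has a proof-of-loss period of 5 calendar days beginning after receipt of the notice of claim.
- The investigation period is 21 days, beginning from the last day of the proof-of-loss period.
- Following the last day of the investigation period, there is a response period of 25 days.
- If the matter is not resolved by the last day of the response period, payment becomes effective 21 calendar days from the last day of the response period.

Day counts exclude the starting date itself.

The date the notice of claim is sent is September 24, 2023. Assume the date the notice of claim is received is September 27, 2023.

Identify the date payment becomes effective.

Adding 5 calendar days to September 27, 2023 gives October 2, 2023, which is the last day of the proof-of-loss period.
Adding 21 calendar days to October 2, 2023 gives October 23, 2023, which is the last day of the investigation period.
The last day of the response period: 25 calendar days after October 23, 2023 is November 17, 2023.
The date payment becomes effective: November 17, 2023 + 21 days = December 8, 2023.

December 8, 2023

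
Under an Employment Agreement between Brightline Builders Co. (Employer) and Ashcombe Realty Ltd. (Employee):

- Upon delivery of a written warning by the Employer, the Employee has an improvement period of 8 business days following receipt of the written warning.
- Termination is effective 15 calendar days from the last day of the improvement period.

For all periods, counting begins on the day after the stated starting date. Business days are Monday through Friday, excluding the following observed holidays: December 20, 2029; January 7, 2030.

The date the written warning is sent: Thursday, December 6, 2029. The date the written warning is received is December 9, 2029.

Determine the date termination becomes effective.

From Sunday, December 9, 2029, 8 business days (Dec 10, Dec 11, Dec 12, Dec 13, Dec 14, Dec 17, Dec 18, Dec 19, skipping weekends) brings us to Wednesday, December 19, 2029, which is the last day of the improvement period.
The date termination becomes effective: December 19, 2029 + 15 days = January 3, 2030.

January 3, 2030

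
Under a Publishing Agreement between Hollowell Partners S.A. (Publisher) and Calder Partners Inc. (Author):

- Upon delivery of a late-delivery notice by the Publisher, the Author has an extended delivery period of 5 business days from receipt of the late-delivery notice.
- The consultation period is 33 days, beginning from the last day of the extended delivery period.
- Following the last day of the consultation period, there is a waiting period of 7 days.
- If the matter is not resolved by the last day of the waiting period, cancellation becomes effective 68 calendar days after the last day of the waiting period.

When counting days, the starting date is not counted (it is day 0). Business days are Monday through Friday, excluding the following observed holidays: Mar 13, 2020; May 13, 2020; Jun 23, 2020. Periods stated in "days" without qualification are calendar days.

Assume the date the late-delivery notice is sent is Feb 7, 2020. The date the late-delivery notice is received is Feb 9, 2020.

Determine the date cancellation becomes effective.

The last day of the extended delivery period: 5 business days after Sunday, Feb 9, 2020, skipping weekends — Feb 10, Feb 11, Feb 12, Feb 13, Feb 14 — lands on Friday, Feb 14, 2020.
The last day of the consultation period: Feb 14, 2020 + 33 days = Mar 18, 2020.
Adding 7 calendar days to Mar 18, 2020 gives Mar 25, 2020, which is the last day of the waiting period.
The date cancellation becomes effective: 68 calendar days after Mar 25, 2020 is Jun 1, 2020.

Jun 1, 2020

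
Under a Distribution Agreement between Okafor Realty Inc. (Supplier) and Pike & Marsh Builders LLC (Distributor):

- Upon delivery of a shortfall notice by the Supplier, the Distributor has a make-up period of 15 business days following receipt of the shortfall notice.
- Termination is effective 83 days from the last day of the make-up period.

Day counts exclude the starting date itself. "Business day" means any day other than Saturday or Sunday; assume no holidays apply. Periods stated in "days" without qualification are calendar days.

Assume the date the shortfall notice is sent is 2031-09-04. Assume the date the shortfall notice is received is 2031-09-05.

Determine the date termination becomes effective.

2031-12-18

From Friday, 2031-09-05, 15 business days (Sep 8, Sep 9, Sep 10, Sep 11, …, Sep 24, Sep 25, Sep 26, skipping weekends) brings us to Friday, 2031-09-26, which is the last day of the make-up period.
The date termination becomes effective: 83 calendar days after 2031-09-26 is 2031-12-18.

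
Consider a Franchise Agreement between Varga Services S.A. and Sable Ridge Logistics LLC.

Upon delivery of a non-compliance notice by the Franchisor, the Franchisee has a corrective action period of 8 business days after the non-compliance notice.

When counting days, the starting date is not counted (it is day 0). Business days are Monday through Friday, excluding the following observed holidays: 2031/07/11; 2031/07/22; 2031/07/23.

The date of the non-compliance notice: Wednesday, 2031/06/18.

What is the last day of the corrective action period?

2031/06/30

From Wednesday, 2031/06/18, 8 business days (Jun 19, Jun 20, Jun 23, Jun 24, Jun 25, Jun 26, Jun 27, Jun 30, skipping weekends) brings us to Monday, 2031/06/30, which is the last day of the corrective action period.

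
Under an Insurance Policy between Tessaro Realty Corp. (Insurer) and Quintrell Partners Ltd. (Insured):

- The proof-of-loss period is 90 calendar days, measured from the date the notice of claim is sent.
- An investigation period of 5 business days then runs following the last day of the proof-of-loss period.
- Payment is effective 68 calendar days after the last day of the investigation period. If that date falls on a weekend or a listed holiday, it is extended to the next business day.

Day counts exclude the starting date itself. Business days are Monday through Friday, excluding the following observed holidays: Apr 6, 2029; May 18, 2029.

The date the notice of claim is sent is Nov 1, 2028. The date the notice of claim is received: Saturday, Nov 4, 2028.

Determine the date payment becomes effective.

Apr 16, 2029

The last day of the proof-of-loss period: 90 calendar days after Nov 1, 2028 is Jan 30, 2029.
From Tuesday, Jan 30, 2029, 5 business days (Jan 31, Feb 1, Feb 2, Feb 5, Feb 6, skipping weekends) brings us to Tuesday, Feb 6, 2029, which is the last day of the investigation period.
Adding 68 calendar days to Feb 6, 2029 gives Apr 15, 2029, which is the date payment becomes effective. That falls on a Sunday, so it rolls to the next business day, Monday, Apr 16, 2029.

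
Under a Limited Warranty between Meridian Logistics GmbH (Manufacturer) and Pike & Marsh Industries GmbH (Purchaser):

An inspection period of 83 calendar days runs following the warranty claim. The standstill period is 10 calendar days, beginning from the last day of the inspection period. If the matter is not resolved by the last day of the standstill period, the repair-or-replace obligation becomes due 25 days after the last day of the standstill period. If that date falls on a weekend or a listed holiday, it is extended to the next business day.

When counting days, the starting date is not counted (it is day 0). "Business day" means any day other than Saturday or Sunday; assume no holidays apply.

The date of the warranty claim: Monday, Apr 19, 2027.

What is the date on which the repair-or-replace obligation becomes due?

Aug 16, 2027

Adding 83 calendar days to Apr 19, 2027 gives Jul 11, 2027, which is the last day of the inspection period.
The last day of the standstill period: 10 calendar days after Jul 11, 2027 is Jul 21, 2027.
The date on which the repair-or-replace obligation becomes due: Jul 21, 2027 + 25 days = Aug 15, 2027. That falls on a Sunday, so it rolls to the next business day, Monday, Aug 16, 2027.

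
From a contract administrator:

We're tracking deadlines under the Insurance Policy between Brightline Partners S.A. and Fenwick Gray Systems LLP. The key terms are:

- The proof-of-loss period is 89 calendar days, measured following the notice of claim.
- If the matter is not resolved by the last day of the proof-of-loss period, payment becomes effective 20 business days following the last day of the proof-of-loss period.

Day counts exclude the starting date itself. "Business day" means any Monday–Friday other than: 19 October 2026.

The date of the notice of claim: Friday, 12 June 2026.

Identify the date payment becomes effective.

The last day of the proof-of-loss period: 89 calendar days after 12 June 2026 is 9 September 2026.
The date payment becomes effective: 20 business days after Wednesday, 9 September 2026, skipping weekends — Sep 10, Sep 11, Sep 14, Sep 15, …, Oct 5, Oct 6, Oct 7 — lands on Wednesday, 7 October 2026.

7 October 2026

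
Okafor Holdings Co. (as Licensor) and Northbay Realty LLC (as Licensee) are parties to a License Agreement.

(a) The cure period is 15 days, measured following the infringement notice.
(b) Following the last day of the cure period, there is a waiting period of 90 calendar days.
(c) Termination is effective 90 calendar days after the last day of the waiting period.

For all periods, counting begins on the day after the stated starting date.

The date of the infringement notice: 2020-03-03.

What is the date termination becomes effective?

The last day of the cure period: 15 calendar days after 2020-03-03 is 2020-03-18.
The last day of the waiting period: 90 calendar days after 2020-03-18 is 2020-06-16.
Adding 90 calendar days to 2020-06-16 gives 2020-09-14, which is the date termination becomes effective.

2020-09-14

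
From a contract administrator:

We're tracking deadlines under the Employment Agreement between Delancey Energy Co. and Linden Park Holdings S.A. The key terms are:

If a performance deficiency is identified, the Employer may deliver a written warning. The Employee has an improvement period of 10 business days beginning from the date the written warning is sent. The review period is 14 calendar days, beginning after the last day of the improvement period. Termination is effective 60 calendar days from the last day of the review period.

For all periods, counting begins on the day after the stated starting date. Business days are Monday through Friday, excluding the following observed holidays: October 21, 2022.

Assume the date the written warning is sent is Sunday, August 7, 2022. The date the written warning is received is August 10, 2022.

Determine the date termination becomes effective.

The last day of the improvement period: counting 10 business days from Sunday, August 7, 2022 (Aug 8, Aug 9, Aug 10, Aug 11, Aug 12, Aug 15, Aug 16, Aug 17, Aug 18, Aug 19, skipping weekends) reaches Friday, August 19, 2022.
The last day of the review period: August 19, 2022 + 14 days = September 2, 2022.
Adding 60 calendar days to September 2, 2022 gives November 1, 2022, which is the date termination becomes effective.

November 1, 2022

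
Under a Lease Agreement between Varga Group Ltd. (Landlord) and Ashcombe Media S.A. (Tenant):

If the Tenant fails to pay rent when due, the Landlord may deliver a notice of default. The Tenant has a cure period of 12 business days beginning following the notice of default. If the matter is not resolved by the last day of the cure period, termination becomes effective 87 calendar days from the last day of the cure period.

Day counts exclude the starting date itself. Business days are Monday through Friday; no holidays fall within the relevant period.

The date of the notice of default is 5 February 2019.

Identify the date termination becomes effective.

The last day of the cure period: counting 12 business days from Tuesday, 5 February 2019 (Feb 6, Feb 7, Feb 8, Feb 11, …, Feb 19, Feb 20, Feb 21, skipping weekends) reaches Thursday, 21 February 2019.
The date termination becomes effective: 21 February 2019 + 87 days = 19 May 2019.

19 May 2019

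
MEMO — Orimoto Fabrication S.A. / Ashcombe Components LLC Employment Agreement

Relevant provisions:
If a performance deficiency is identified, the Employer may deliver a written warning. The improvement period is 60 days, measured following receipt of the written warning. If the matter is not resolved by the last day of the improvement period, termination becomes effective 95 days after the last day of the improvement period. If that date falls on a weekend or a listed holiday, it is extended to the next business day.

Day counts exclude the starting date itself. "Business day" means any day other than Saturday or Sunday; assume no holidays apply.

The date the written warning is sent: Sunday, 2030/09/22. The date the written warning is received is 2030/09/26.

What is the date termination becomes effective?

Adding 60 calendar days to 2030/09/26 gives 2030/11/25, which is the last day of the improvement period.
Adding 95 calendar days to 2030/11/25 gives 2031/02/28, which is the date termination becomes effective. 2031/02/28 is a Friday, so no roll-forward applies.

2031/02/28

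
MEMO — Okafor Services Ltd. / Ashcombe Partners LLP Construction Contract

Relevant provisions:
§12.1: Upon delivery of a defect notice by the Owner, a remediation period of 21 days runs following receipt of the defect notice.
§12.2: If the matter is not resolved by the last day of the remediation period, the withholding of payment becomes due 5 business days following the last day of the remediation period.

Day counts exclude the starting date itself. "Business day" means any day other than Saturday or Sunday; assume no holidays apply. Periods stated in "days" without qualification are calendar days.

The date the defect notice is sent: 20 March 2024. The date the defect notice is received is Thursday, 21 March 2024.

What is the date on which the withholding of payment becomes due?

18 April 2024

Adding 21 calendar days to 21 March 2024 gives 11 April 2024, which is the last day of the remediation period.
From Thursday, 11 April 2024, 5 business days (Apr 12, Apr 15, Apr 16, Apr 17, Apr 18, skipping weekends) brings us to Thursday, 18 April 2024, which is the date on which the withholding of payment becomes due.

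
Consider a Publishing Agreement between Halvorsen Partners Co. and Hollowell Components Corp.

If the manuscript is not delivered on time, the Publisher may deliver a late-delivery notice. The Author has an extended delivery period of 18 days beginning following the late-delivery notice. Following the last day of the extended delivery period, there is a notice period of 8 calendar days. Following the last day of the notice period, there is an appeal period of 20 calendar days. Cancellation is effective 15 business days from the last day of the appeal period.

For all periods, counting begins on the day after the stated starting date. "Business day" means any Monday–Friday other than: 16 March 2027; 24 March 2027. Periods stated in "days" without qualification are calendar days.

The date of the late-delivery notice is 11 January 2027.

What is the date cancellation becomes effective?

22 March 2027

The last day of the extended delivery period: 18 calendar days after 11 January 2027 is 29 January 2027.
Adding 8 calendar days to 29 January 2027 gives 6 February 2027, which is the last day of the notice period.
The last day of the appeal period: 20 calendar days after 6 February 2027 is 26 February 2027.
The date cancellation becomes effective: counting 15 business days from Friday, 26 February 2027 (Mar 1, Mar 2, Mar 3, Mar 4, …, Mar 18, Mar 19, Mar 22, skipping weekends and the listed holiday on Mar 16) reaches Monday, 22 March 2027.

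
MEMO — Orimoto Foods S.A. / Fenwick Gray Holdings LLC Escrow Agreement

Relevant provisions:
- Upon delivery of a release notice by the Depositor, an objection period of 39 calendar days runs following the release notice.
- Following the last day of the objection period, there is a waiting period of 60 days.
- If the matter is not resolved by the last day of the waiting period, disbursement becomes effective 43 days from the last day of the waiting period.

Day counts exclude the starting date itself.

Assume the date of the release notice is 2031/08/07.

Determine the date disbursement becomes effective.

The last day of the objection period: 2031/08/07 + 39 days = 2031/09/15.
The last day of the waiting period: 60 calendar days after 2031/09/15 is 2031/11/14.
The date disbursement becomes effective: 43 calendar days after 2031/11/14 is 2031/12/27.

2031/12/27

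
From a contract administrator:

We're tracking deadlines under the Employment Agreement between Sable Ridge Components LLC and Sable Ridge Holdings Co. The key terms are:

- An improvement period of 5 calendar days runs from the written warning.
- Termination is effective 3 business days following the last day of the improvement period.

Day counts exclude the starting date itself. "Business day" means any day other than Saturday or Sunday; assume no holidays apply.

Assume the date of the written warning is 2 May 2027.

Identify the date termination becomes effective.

12 May 2027

The last day of the improvement period: 2 May 2027 + 5 days = 7 May 2027.
The date termination becomes effective: 3 business days after Friday, 7 May 2027, skipping weekends — May 10, May 11, May 12 — lands on Wednesday, 12 May 2027.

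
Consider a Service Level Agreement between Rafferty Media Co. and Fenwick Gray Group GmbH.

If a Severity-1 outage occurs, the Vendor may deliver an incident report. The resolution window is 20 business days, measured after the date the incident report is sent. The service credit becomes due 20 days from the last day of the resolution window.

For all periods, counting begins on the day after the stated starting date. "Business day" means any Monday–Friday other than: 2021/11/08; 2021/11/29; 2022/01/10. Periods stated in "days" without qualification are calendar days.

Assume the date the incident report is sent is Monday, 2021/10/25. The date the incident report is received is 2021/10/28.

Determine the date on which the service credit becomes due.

2021/12/13

From Monday, 2021/10/25, 20 business days (Oct 26, Oct 27, Oct 28, Oct 29, …, Nov 19, Nov 22, Nov 23, skipping weekends and the listed holiday on Nov 8) brings us to Tuesday, 2021/11/23, which is the last day of the resolution window.
The date on which the service credit becomes due: 20 calendar days after 2021/11/23 is 2021/12/13.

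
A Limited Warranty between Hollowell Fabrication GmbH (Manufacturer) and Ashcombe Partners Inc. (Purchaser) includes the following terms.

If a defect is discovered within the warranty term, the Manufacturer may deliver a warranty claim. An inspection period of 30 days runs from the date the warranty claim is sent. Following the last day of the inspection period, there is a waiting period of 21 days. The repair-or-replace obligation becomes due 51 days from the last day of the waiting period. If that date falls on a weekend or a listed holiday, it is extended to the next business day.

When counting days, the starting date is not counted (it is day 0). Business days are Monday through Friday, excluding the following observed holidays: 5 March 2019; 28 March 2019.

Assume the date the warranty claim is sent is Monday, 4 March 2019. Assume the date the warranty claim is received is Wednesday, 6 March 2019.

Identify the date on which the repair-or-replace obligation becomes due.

Adding 30 calendar days to 4 March 2019 gives 3 April 2019, which is the last day of the inspection period.
The last day of the waiting period: 21 calendar days after 3 April 2019 is 24 April 2019.
The date on which the repair-or-replace obligation becomes due: 51 calendar days after 24 April 2019 is 14 June 2019. 14 June 2019 is a Friday and is not a listed holiday, so no roll-forward applies.

14 June 2019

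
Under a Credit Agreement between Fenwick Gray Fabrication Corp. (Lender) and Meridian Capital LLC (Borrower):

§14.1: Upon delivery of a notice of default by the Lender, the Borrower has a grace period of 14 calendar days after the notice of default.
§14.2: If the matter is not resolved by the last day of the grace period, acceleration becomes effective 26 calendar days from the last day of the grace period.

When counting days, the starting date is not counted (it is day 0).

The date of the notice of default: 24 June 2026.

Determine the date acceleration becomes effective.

3 August 2026

The last day of the grace period: 24 June 2026 + 14 days = 8 July 2026.
The date acceleration becomes effective: 8 July 2026 + 26 days = 3 August 2026.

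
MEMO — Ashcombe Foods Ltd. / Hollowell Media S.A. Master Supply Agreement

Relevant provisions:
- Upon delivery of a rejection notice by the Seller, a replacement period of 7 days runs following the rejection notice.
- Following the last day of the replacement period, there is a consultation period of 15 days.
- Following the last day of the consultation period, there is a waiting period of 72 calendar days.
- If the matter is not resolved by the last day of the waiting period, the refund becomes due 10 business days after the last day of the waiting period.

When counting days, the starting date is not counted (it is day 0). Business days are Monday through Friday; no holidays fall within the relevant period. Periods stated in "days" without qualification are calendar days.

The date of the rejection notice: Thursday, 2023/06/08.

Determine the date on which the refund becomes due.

2023/09/22

The last day of the replacement period: 7 calendar days after 2023/06/08 is 2023/06/15.
The last day of the consultation period: 2023/06/15 + 15 days = 2023/06/30.
The last day of the waiting period: 2023/06/30 + 72 days = 2023/09/10.
The date on which the refund becomes due: counting 10 business days from Sunday, 2023/09/10 (Sep 11, Sep 12, Sep 13, Sep 14, Sep 15, Sep 18, Sep 19, Sep 20, Sep 21, Sep 22, skipping weekends) reaches Friday, 2023/09/22.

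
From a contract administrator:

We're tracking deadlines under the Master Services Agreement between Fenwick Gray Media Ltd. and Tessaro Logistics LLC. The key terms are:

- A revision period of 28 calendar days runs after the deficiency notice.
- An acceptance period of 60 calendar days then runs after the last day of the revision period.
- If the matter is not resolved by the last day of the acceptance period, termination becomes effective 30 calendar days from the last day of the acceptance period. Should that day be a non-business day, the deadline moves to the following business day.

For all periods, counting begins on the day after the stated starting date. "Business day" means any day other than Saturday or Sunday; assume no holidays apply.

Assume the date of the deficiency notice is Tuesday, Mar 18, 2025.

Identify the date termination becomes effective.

The last day of the revision period: 28 calendar days after Mar 18, 2025 is Apr 15, 2025.
The last day of the acceptance period: Apr 15, 2025 + 60 days = Jun 14, 2025.
The date termination becomes effective: Jun 14, 2025 + 30 days = Jul 14, 2025. Jul 14, 2025 is a Monday, so no roll-forward applies.

Jul 14, 2025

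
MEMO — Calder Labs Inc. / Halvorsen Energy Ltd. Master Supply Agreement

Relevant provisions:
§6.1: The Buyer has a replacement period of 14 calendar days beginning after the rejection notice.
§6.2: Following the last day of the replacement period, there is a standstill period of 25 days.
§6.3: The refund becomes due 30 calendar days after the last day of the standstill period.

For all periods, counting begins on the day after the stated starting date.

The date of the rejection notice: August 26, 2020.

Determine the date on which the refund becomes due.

November 3, 2020

Adding 14 calendar days to August 26, 2020 gives September 9, 2020, which is the last day of the replacement period.
The last day of the standstill period: September 9, 2020 + 25 days = October 4, 2020.
Adding 30 calendar days to October 4, 2020 gives November 3, 2020, which is the date on which the refund becomes due.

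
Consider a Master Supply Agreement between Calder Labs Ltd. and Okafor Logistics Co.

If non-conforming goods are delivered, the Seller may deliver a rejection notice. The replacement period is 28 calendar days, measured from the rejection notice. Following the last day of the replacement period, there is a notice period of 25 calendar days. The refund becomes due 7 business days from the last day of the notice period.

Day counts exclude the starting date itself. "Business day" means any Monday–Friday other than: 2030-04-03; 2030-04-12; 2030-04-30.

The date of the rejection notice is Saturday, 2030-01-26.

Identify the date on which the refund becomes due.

Adding 28 calendar days to 2030-01-26 gives 2030-02-23, which is the last day of the replacement period.
Adding 25 calendar days to 2030-02-23 gives 2030-03-20, which is the last day of the notice period.
The date on which the refund becomes due: counting 7 business days from Wednesday, 2030-03-20 (Mar 21, Mar 22, Mar 25, Mar 26, Mar 27, Mar 28, Mar 29, skipping weekends) reaches Friday, 2030-03-29.

2030-03-29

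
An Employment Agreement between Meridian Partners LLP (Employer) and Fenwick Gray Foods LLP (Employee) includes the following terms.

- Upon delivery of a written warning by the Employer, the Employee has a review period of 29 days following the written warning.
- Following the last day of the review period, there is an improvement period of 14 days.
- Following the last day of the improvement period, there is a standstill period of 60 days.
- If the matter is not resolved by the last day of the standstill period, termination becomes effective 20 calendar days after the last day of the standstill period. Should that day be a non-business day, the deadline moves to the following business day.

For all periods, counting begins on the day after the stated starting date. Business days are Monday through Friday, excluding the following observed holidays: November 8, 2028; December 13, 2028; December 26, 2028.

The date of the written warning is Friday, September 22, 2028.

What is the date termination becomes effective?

January 23, 2029

Adding 29 calendar days to September 22, 2028 gives October 21, 2028, which is the last day of the review period.
The last day of the improvement period: 14 calendar days after October 21, 2028 is November 4, 2028.
The last day of the standstill period: 60 calendar days after November 4, 2028 is January 3, 2029.
The date termination becomes effective: January 3, 2029 + 20 days = January 23, 2029. January 23, 2029 is a Tuesday and is not a listed holiday, so no roll-forward applies.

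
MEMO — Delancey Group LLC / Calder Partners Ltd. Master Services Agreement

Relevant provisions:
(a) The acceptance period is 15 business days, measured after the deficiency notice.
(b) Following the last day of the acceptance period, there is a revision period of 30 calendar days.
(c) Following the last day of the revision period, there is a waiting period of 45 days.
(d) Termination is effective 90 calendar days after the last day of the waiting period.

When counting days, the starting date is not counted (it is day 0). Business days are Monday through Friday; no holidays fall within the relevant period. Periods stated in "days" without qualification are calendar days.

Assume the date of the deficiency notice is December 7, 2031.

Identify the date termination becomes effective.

June 8, 2032

The last day of the acceptance period: 15 business days after Sunday, December 7, 2031, skipping weekends — Dec 8, Dec 9, Dec 10, Dec 11, …, Dec 24, Dec 25, Dec 26 — lands on Friday, December 26, 2031.
The last day of the revision period: 30 calendar days after December 26, 2031 is January 25, 2032.
Adding 45 calendar days to January 25, 2032 gives March 10, 2032, which is the last day of the waiting period.
The date termination becomes effective: March 10, 2032 + 90 days = June 8, 2032.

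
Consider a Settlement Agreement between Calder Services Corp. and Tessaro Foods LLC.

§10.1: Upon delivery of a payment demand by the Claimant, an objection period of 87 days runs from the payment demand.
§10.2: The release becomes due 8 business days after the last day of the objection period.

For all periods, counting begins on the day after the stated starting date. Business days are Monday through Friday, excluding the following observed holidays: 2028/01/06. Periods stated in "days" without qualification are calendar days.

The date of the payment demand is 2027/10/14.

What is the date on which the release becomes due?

The last day of the objection period: 87 calendar days after 2027/10/14 is 2028/01/09.
From Sunday, 2028/01/09, 8 business days (Jan 10, Jan 11, Jan 12, Jan 13, Jan 14, Jan 17, Jan 18, Jan 19, skipping weekends) brings us to Wednesday, 2028/01/19, which is the date on which the release becomes due.

2028/01/19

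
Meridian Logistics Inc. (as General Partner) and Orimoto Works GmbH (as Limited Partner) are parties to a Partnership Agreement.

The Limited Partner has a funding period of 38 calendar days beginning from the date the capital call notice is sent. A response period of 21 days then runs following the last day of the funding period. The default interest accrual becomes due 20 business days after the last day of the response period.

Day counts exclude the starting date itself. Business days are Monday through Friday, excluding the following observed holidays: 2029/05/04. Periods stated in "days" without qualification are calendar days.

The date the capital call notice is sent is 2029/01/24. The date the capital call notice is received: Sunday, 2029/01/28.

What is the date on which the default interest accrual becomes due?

Adding 38 calendar days to 2029/01/24 gives 2029/03/03, which is the last day of the funding period.
The last day of the response period: 21 calendar days after 2029/03/03 is 2029/03/24.
The date on which the default interest accrual becomes due: counting 20 business days from Saturday, 2029/03/24 (Mar 26, Mar 27, Mar 28, Mar 29, …, Apr 18, Apr 19, Apr 20, skipping weekends) reaches Friday, 2029/04/20.

2029/04/20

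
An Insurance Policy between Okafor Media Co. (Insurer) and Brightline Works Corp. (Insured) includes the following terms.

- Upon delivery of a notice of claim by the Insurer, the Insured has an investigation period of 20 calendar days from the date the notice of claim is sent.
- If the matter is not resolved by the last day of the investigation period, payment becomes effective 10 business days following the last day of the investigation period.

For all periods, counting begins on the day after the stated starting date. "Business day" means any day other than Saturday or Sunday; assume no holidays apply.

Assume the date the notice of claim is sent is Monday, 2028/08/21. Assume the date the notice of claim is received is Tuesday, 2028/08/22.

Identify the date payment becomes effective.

The last day of the investigation period: 2028/08/21 + 20 days = 2028/09/10.
The date payment becomes effective: counting 10 business days from Sunday, 2028/09/10 (Sep 11, Sep 12, Sep 13, Sep 14, Sep 15, Sep 18, Sep 19, Sep 20, Sep 21, Sep 22, skipping weekends) reaches Friday, 2028/09/22.

2028/09/22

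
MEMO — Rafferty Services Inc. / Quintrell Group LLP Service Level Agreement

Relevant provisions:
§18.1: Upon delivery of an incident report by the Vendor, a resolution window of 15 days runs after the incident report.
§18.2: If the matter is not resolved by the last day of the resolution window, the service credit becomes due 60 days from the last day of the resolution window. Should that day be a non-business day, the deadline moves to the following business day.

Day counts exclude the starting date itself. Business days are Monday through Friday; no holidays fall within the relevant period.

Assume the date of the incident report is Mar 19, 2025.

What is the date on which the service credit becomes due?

Jun 2, 2025

Adding 15 calendar days to Mar 19, 2025 gives Apr 3, 2025, which is the last day of the resolution window.
The date on which the service credit becomes due: 60 calendar days after Apr 3, 2025 is Jun 2, 2025. Jun 2, 2025 is a Monday, so no roll-forward applies.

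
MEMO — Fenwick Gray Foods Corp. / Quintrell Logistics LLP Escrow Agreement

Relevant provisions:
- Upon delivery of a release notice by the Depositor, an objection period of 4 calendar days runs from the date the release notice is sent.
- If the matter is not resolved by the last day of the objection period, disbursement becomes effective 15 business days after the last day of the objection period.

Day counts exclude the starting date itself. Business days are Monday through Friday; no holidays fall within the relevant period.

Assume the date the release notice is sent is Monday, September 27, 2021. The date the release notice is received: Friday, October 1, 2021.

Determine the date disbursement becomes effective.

The last day of the objection period: 4 calendar days after September 27, 2021 is October 1, 2021.
From Friday, October 1, 2021, 15 business days (Oct 4, Oct 5, Oct 6, Oct 7, …, Oct 20, Oct 21, Oct 22, skipping weekends) brings us to Friday, October 22, 2021, which is the date disbursement becomes effective.

October 22, 2021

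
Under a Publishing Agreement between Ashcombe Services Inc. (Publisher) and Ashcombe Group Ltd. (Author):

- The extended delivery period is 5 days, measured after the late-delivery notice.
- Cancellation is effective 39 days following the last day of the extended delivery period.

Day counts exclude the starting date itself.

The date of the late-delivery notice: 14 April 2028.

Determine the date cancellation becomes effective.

Adding 5 calendar days to 14 April 2028 gives 19 April 2028, which is the last day of the extended delivery period.
The date cancellation becomes effective: 39 calendar days after 19 April 2028 is 28 May 2028.

28 May 2028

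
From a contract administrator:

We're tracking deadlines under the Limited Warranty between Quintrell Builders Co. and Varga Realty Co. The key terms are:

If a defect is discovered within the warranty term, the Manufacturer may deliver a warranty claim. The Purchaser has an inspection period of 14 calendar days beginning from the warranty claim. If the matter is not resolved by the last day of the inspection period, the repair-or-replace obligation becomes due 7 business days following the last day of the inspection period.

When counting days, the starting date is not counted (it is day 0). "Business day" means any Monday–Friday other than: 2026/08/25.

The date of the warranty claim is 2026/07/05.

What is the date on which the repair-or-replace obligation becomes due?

The last day of the inspection period: 2026/07/05 + 14 days = 2026/07/19.
The date on which the repair-or-replace obligation becomes due: 7 business days after Sunday, 2026/07/19, skipping weekends — Jul 20, Jul 21, Jul 22, Jul 23, Jul 24, Jul 27, Jul 28 — lands on Tuesday, 2026/07/28.

2026/07/28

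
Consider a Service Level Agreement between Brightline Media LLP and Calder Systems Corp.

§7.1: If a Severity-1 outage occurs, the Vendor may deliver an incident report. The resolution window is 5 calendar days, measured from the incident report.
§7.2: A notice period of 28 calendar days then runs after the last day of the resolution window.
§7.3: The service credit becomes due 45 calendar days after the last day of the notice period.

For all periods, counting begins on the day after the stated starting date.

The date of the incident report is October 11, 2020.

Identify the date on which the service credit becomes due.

The last day of the resolution window: October 11, 2020 + 5 days = October 16, 2020.
The last day of the notice period: 28 calendar days after October 16, 2020 is November 13, 2020.
The date on which the service credit becomes due: November 13, 2020 + 45 days = December 28, 2020.

December 28, 2020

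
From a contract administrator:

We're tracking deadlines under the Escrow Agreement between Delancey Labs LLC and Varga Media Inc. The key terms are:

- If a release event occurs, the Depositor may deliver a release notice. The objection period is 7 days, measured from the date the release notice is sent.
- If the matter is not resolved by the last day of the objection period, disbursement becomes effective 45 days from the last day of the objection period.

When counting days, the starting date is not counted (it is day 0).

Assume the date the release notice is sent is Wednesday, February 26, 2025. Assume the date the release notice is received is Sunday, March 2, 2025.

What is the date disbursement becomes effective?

April 19, 2025

Adding 7 calendar days to February 26, 2025 gives March 5, 2025, which is the last day of the objection period.
Adding 45 calendar days to March 5, 2025 gives April 19, 2025, which is the date disbursement becomes effective.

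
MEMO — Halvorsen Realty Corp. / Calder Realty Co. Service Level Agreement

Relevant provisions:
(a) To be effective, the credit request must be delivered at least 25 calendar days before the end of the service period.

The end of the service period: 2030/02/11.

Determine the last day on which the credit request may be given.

Counting back 25 calendar days from 2030/02/11 gives 2030/01/17.

2030/01/17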